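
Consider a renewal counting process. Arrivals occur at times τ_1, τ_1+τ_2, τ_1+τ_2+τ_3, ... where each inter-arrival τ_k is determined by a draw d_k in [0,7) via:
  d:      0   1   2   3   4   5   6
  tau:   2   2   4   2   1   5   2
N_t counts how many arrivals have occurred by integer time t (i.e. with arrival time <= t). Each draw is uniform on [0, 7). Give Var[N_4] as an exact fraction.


Inter-arrival values over d=0..6: [2, 2, 4, 2, 1, 5, 2]
Each d has probability 1/7, so the pmf of τ is: f(1) = 1/7, f(2) = 4/7, f(4) = 1/7, f(5) = 1/7
Let p_n(j) = P(N_n = j), with p_0 = [1]. Condition on τ_1: p_n(0) = P(τ > n), and for j >= 1, p_n(j) = Σ_{k<=n} f(k)·p_{n−k}(j−1)
p_1 = [6/7, 1/7]  (j = 0..1)
p_2 = [2/7, 34/49, 1/49]  (j = 0..2)
p_3 = [2/7, 26/49, 62/343, 1/343]  (j = 0..3)
p_4 = [1/7, 17/49, 162/343, 90/2401, 1/2401]  (j = 0..4)
E[N_4] = Σ j·p_4(j) = 3375/2401;  E[N_4²] = Σ j²·p_4(j) = 885/343
Var[N_4] = 885/343 − (3375/2401)² = 3483570/5764801

3483570/5764801


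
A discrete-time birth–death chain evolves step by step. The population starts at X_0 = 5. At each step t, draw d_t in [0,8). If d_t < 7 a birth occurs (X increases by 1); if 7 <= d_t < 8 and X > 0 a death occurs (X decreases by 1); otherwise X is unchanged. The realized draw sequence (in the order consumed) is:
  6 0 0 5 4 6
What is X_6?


t=0: X=5, d=6 → birth, X_1=6
t=1: X=6, d=0 → birth, X_2=7
t=2: X=7, d=0 → birth, X_3=8
t=3: X=8, d=5 → birth, X_4=9
t=4: X=9, d=4 → birth, X_5=10
t=5: X=10, d=6 → birth, X_6=11

11


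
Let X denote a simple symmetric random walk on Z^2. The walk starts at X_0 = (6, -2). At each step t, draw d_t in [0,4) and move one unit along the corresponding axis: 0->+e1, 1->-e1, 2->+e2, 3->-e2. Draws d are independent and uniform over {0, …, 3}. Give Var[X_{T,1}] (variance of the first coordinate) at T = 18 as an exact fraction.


9

Outcome values over d=0..3: [1, -1, 0, 0]
Σy = 0, Σy² = 2, M = 4
μ = 0/4 = 0,  σ² = 2/4 − (0)² = 1/2
Independent increments: Var[X_18] = 18·σ² = 18·(1/2) = 9


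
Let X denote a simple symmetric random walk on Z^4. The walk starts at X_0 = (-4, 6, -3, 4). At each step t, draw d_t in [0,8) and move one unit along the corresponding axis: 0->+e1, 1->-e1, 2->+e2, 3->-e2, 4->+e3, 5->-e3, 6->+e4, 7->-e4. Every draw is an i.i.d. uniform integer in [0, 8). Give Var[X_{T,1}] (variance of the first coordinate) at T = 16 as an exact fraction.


4

Outcome values over d=0..7: [1, -1, 0, 0, 0, 0, 0, 0]
Σy = 0, Σy² = 2, M = 8
μ = 0/8 = 0,  σ² = 2/8 − (0)² = 1/4
Independent increments: Var[X_16] = 16·σ² = 16·(1/4) = 4


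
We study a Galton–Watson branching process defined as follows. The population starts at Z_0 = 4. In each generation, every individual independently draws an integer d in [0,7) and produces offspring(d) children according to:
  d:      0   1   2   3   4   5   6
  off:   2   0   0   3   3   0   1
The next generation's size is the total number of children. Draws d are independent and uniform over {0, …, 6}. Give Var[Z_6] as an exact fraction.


3909440609280/13841287201

Outcome values over d=0..6: [2, 0, 0, 3, 3, 0, 1]
Σy = 9, Σy² = 23, M = 7
μ = 9/7 = 9/7,  σ² = 23/7 − (9/7)² = 80/49
V_0 = 0, E_0 = 4
V_1 = 80/49·E_0 + (9/7)²·V_0 = 320/49;  E_1 = 36/7
V_2 = 80/49·E_1 + (9/7)²·V_1 = 46080/2401;  E_2 = 324/49
V_3 = 80/49·E_2 + (9/7)²·V_2 = 5002560/117649;  E_3 = 2916/343
V_4 = 80/49·E_3 + (9/7)²·V_3 = 485222400/5764801;  E_4 = 26244/2401
V_5 = 80/49·E_4 + (9/7)²·V_4 = 44343961920/282475249;  E_5 = 236196/16807
V_6 = 80/49·E_5 + (9/7)²·V_5 = 3909440609280/13841287201;  E_6 = 2125764/117649


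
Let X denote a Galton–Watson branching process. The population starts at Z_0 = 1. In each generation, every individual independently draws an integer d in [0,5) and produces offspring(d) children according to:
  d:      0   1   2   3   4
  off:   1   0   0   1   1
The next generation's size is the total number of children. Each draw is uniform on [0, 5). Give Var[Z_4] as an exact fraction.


Outcome values over d=0..4: [1, 0, 0, 1, 1]
Σy = 3, Σy² = 3, M = 5
μ = 3/5 = 3/5,  σ² = 3/5 − (3/5)² = 6/25
V_0 = 0, E_0 = 1
V_1 = 6/25·E_0 + (3/5)²·V_0 = 6/25;  E_1 = 3/5
V_2 = 6/25·E_1 + (3/5)²·V_1 = 144/625;  E_2 = 9/25
V_3 = 6/25·E_2 + (3/5)²·V_2 = 2646/15625;  E_3 = 27/125
V_4 = 6/25·E_3 + (3/5)²·V_3 = 44064/390625;  E_4 = 81/625

44064/390625


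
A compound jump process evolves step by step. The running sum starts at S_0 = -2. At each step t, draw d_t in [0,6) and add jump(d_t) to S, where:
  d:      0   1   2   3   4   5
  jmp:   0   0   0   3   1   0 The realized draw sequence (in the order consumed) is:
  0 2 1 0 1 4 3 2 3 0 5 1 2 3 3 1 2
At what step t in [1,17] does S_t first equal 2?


7

t=0: S=-2, d=0, jump=0, S_1=-2
t=1: S=-2, d=2, jump=0, S_2=-2
t=2: S=-2, d=1, jump=0, S_3=-2
t=3: S=-2, d=0, jump=0, S_4=-2
t=4: S=-2, d=1, jump=0, S_5=-2
t=5: S=-2, d=4, jump=1, S_6=-1
t=6: S=-1, d=3, jump=3, S_7=2
t=7: S=2, d=2, jump=0, S_8=2
t=8: S=2, d=3, jump=3, S_9=5
t=9: S=5, d=0, jump=0, S_10=5
t=10: S=5, d=5, jump=0, S_11=5
t=11: S=5, d=1, jump=0, S_12=5
t=12: S=5, d=2, jump=0, S_13=5
t=13: S=5, d=3, jump=3, S_14=8
t=14: S=8, d=3, jump=3, S_15=11
t=15: S=11, d=1, jump=0, S_16=11
t=16: S=11, d=2, jump=0, S_17=11


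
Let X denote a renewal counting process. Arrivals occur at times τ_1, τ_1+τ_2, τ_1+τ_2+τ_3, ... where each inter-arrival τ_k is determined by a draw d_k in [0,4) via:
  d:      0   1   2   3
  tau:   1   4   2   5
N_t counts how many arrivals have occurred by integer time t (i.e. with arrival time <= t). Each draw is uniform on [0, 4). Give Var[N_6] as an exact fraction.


11459759/16777216

Inter-arrival values over d=0..3: [1, 4, 2, 5]
Each d has probability 1/4, so the pmf of τ is: f(1) = 1/4, f(2) = 1/4, f(4) = 1/4, f(5) = 1/4
Let p_n(j) = P(N_n = j), with p_0 = [1]. Condition on τ_1: p_n(0) = P(τ > n), and for j >= 1, p_n(j) = Σ_{k<=n} f(k)·p_{n−k}(j−1)
p_1 = [3/4, 1/4]  (j = 0..1)
p_2 = [1/2, 7/16, 1/16]  (j = 0..2)
p_3 = [1/2, 5/16, 11/64, 1/64]  (j = 0..3)
p_4 = [1/4, 1/2, 3/16, 15/256, 1/256]  (j = 0..4)
p_5 = [0, 5/8, 17/64, 23/256, 19/1024, 1/1024]  (j = 0..5)
p_6 = [0, 3/8, 29/64, 33/256, 19/512, 23/4096, 1/4096]  (j = 0..6)
E[N_6] = Σ j·p_6(j) = 7561/4096;  E[N_6²] = Σ j²·p_6(j) = 16755/4096
Var[N_6] = 16755/4096 − (7561/4096)² = 11459759/16777216


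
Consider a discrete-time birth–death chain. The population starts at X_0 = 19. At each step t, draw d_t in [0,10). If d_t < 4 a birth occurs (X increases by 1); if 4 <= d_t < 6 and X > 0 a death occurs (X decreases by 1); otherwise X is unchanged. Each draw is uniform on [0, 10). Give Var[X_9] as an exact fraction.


X can drop by at most 1 per step and X_0 = 19 > T = 9, so X_t >= 19 − t >= 10 > 0 for every t <= 9: the floor at 0 (the 'and X > 0' condition) never binds. Hence X_9 = X_0 + Σ_{t<9} Y_t with i.i.d. increments Y_t = y(d_t) ∈ {+1, −1, 0}.
Outcome values over d=0..9: [1, 1, 1, 1, -1, -1, 0, 0, 0, 0]
Σy = 2, Σy² = 6, M = 10
μ = 2/10 = 1/5,  σ² = 6/10 − (1/5)² = 14/25
Independent increments: Var[X_9] = 9·σ² = 9·(14/25) = 126/25

126/25


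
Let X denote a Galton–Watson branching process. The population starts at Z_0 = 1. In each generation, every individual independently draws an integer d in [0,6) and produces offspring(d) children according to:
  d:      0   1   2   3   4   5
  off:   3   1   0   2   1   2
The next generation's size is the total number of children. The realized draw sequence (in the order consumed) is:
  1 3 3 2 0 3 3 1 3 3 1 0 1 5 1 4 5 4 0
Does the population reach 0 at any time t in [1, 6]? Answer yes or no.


gen 0: Z_0=1, draws=[1], offspring=[1], Z_1=1
gen 1: Z_1=1, draws=[3], offspring=[2], Z_2=2
gen 2: Z_2=2, draws=[3, 2], offspring=[2, 0], Z_3=2
gen 3: Z_3=2, draws=[0, 3], offspring=[3, 2], Z_4=5
gen 4: Z_4=5, draws=[3, 1, 3, 3, 1], offspring=[2, 1, 2, 2, 1], Z_5=8
gen 5: Z_5=8, draws=[0, 1, 5, 1, 4, 5, 4, 0], offspring=[3, 1, 2, 1, 1, 2, 1, 3], Z_6=14

no


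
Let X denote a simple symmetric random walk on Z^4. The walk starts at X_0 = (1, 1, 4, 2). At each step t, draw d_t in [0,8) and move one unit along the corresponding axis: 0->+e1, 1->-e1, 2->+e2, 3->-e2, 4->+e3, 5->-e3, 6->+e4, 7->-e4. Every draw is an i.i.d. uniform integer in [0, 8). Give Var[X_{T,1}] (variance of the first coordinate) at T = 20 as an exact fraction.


5

Outcome values over d=0..7: [1, -1, 0, 0, 0, 0, 0, 0]
Σy = 0, Σy² = 2, M = 8
μ = 0/8 = 0,  σ² = 2/8 − (0)² = 1/4
Independent increments: Var[X_20] = 20·σ² = 20·(1/4) = 5


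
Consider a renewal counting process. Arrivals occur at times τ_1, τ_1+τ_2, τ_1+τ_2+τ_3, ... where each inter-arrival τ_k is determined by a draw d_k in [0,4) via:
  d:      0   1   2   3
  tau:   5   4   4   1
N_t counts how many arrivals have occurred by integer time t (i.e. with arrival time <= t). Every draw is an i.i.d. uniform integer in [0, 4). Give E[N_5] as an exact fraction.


Inter-arrival values over d=0..3: [5, 4, 4, 1]
Each d has probability 1/4, so the pmf of τ is: f(1) = 1/4, f(4) = 1/2, f(5) = 1/4
Renewal equation for m(n) = E[N_n]: condition on τ_1 = k (if k <= n, one arrival plus a fresh copy on the remaining n−k steps): m(n) = F(n) + Σ_{k<=n} f(k)·m(n−k), where F(n) = P(τ <= n) and m(0) = 0
m(1) = F(1) = 1/4
m(2) = F(2) + f(1)·m(1) = 1/4 + 1/4·1/4 = 5/16
m(3) = F(3) + f(1)·m(2) = 1/4 + 1/4·5/16 = 21/64
m(4) = F(4) + f(1)·m(3) = 3/4 + 1/4·21/64 = 213/256
m(5) = F(5) + f(1)·m(4) + f(4)·m(1) = 1 + 1/4·213/256 + 1/2·1/4 = 1365/1024
E[N_5] = m(5) = 1365/1024

1365/1024


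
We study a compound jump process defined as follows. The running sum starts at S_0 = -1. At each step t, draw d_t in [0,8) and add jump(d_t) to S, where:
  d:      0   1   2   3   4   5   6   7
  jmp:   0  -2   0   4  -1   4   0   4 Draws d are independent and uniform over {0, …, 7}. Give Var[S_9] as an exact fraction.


3087/64

Outcome values over d=0..7: [0, -2, 0, 4, -1, 4, 0, 4]
Σy = 9, Σy² = 53, M = 8
μ = 9/8 = 9/8,  σ² = 53/8 − (9/8)² = 343/64
Independent increments: Var[S_9] = 9·σ² = 9·(343/64) = 3087/64


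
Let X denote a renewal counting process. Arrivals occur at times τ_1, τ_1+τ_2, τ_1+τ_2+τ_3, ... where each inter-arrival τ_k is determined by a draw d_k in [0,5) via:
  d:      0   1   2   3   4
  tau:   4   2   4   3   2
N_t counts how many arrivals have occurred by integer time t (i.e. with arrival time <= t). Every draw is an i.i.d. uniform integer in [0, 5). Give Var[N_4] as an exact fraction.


84/625

Inter-arrival values over d=0..4: [4, 2, 4, 3, 2]
Each d has probability 1/5, so the pmf of τ is: f(2) = 2/5, f(3) = 1/5, f(4) = 2/5
Let p_n(j) = P(N_n = j), with p_0 = [1]. Condition on τ_1: p_n(0) = P(τ > n), and for j >= 1, p_n(j) = Σ_{k<=n} f(k)·p_{n−k}(j−1)
p_1 = [1]  (j = 0)
p_2 = [3/5, 2/5]  (j = 0..1)
p_3 = [2/5, 3/5]  (j = 0..1)
p_4 = [0, 21/25, 4/25]  (j = 0..2)
E[N_4] = Σ j·p_4(j) = 29/25;  E[N_4²] = Σ j²·p_4(j) = 37/25
Var[N_4] = 37/25 − (29/25)² = 84/625


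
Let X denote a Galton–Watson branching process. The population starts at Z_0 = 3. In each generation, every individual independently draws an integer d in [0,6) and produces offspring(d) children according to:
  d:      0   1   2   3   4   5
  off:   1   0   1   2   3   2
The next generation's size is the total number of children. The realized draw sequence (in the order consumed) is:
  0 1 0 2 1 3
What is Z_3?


2

gen 0: Z_0=3, draws=[0, 1, 0], offspring=[1, 0, 1], Z_1=2
gen 1: Z_1=2, draws=[2, 1], offspring=[1, 0], Z_2=1
gen 2: Z_2=1, draws=[3], offspring=[2], Z_3=2


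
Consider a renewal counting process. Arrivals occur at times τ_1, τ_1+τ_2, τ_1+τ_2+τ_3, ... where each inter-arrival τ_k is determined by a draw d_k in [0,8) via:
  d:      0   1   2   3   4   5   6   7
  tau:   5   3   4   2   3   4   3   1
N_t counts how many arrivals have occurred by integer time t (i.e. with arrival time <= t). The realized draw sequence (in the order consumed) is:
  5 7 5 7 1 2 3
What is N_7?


draw d_1=5: τ_1=4, arrival time A_1=4
draw d_2=7: τ_2=1, arrival time A_2=5
draw d_3=5: τ_3=4, arrival time A_3=9
draw d_4=7: τ_4=1, arrival time A_4=10
draw d_5=1: τ_5=3, arrival time A_5=13
draw d_6=2: τ_6=4, arrival time A_6=17
draw d_7=3: τ_7=2, arrival time A_7=19
N_t over t=0..7: 0:0 1:0 2:0 3:0 4:1 5:2 6:2 7:2

2


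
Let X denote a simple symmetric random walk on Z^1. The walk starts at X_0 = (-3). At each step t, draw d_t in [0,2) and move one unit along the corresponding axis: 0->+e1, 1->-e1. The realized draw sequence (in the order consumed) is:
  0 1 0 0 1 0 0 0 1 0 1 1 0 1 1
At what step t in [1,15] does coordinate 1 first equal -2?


t=0: X=(-3), d=0 → +e1, X_1=(-2)
t=1: X=(-2), d=1 → -e1, X_2=(-3)
t=2: X=(-3), d=0 → +e1, X_3=(-2)
t=3: X=(-2), d=0 → +e1, X_4=(-1)
t=4: X=(-1), d=1 → -e1, X_5=(-2)
t=5: X=(-2), d=0 → +e1, X_6=(-1)
t=6: X=(-1), d=0 → +e1, X_7=(0)
t=7: X=(0), d=0 → +e1, X_8=(1)
t=8: X=(1), d=1 → -e1, X_9=(0)
t=9: X=(0), d=0 → +e1, X_10=(1)
t=10: X=(1), d=1 → -e1, X_11=(0)
t=11: X=(0), d=1 → -e1, X_12=(-1)
t=12: X=(-1), d=0 → +e1, X_13=(0)
t=13: X=(0), d=1 → -e1, X_14=(-1)
t=14: X=(-1), d=1 → -e1, X_15=(-2)

1


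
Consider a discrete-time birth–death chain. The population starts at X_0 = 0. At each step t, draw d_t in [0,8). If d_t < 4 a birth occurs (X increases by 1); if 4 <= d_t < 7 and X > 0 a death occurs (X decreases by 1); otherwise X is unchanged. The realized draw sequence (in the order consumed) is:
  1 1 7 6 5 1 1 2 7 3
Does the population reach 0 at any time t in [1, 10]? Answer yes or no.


yes

t=0: X=0, d=1 → birth, X_1=1
t=1: X=1, d=1 → birth, X_2=2
t=2: X=2, d=7 → hold, X_3=2
t=3: X=2, d=6 → death, X_4=1
t=4: X=1, d=5 → death, X_5=0
t=5: X=0, d=1 → birth, X_6=1
t=6: X=1, d=1 → birth, X_7=2
t=7: X=2, d=2 → birth, X_8=3
t=8: X=3, d=7 → hold, X_9=3
t=9: X=3, d=3 → birth, X_10=4


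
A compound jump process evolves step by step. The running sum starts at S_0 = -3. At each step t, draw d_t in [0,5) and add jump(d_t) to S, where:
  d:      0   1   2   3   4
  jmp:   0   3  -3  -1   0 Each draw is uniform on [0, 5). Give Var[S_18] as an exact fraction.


1692/25

Outcome values over d=0..4: [0, 3, -3, -1, 0]
Σy = -1, Σy² = 19, M = 5
μ = -1/5 = -1/5,  σ² = 19/5 − (-1/5)² = 94/25
Independent increments: Var[S_18] = 18·σ² = 18·(94/25) = 1692/25


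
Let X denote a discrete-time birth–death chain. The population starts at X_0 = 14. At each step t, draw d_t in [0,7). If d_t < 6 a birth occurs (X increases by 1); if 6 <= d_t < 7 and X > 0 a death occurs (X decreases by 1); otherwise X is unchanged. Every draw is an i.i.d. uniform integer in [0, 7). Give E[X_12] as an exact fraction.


X can drop by at most 1 per step and X_0 = 14 > T = 12, so X_t >= 14 − t >= 2 > 0 for every t <= 12: the floor at 0 (the 'and X > 0' condition) never binds. Hence X_12 = X_0 + Σ_{t<12} Y_t with i.i.d. increments Y_t = y(d_t) ∈ {+1, −1, 0}.
Outcome values over d=0..6: [1, 1, 1, 1, 1, 1, -1]
Σy = 5, Σy² = 7, M = 7
μ = 5/7 = 5/7,  σ² = 7/7 − (5/7)² = 24/49
E[X_12] = 14 + 12·(5/7) = 158/7

158/7


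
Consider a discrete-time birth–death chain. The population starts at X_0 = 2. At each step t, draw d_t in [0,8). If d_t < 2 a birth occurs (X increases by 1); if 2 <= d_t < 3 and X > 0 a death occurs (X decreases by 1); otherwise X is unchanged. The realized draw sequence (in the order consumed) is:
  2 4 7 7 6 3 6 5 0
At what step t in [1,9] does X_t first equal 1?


1

t=0: X=2, d=2 → death, X_1=1
t=1: X=1, d=4 → hold, X_2=1
t=2: X=1, d=7 → hold, X_3=1
t=3: X=1, d=7 → hold, X_4=1
t=4: X=1, d=6 → hold, X_5=1
t=5: X=1, d=3 → hold, X_6=1
t=6: X=1, d=6 → hold, X_7=1
t=7: X=1, d=5 → hold, X_8=1
t=8: X=1, d=0 → birth, X_9=2


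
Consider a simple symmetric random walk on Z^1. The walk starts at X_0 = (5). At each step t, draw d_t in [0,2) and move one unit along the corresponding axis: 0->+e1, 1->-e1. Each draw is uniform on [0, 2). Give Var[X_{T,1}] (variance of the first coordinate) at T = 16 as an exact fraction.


16

Outcome values over d=0..1: [1, -1]
Σy = 0, Σy² = 2, M = 2
μ = 0/2 = 0,  σ² = 2/2 − (0)² = 1
Independent increments: Var[X_16] = 16·σ² = 16·(1) = 16


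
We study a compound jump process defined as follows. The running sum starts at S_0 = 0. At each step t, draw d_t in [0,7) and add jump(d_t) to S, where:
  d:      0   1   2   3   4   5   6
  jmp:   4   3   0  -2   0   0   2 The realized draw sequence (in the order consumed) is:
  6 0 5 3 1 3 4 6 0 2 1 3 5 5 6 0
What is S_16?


t=0: S=0, d=6, jump=2, S_1=2
t=1: S=2, d=0, jump=4, S_2=6
t=2: S=6, d=5, jump=0, S_3=6
t=3: S=6, d=3, jump=-2, S_4=4
t=4: S=4, d=1, jump=3, S_5=7
t=5: S=7, d=3, jump=-2, S_6=5
t=6: S=5, d=4, jump=0, S_7=5
t=7: S=5, d=6, jump=2, S_8=7
t=8: S=7, d=0, jump=4, S_9=11
t=9: S=11, d=2, jump=0, S_10=11
t=10: S=11, d=1, jump=3, S_11=14
t=11: S=14, d=3, jump=-2, S_12=12
t=12: S=12, d=5, jump=0, S_13=12
t=13: S=12, d=5, jump=0, S_14=12
t=14: S=12, d=6, jump=2, S_15=14
t=15: S=14, d=0, jump=4, S_16=18

18


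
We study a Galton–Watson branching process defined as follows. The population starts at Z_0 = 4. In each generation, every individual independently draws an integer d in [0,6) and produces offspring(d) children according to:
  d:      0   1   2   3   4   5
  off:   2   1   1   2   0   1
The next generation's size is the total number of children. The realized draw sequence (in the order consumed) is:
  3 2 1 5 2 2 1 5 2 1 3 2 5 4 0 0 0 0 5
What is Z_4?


gen 0: Z_0=4, draws=[3, 2, 1, 5], offspring=[2, 1, 1, 1], Z_1=5
gen 1: Z_1=5, draws=[2, 2, 1, 5, 2], offspring=[1, 1, 1, 1, 1], Z_2=5
gen 2: Z_2=5, draws=[1, 3, 2, 5, 4], offspring=[1, 2, 1, 1, 0], Z_3=5
gen 3: Z_3=5, draws=[0, 0, 0, 0, 5], offspring=[2, 2, 2, 2, 1], Z_4=9

9


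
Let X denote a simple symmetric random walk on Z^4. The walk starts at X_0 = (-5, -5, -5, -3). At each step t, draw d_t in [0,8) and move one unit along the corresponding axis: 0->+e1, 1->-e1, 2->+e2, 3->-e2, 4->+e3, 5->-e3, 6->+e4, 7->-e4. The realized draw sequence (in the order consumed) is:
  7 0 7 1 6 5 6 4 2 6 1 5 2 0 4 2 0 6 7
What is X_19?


t=0: X=(-5, -5, -5, -3), d=7 → -e4, X_1=(-5, -5, -5, -4)
t=1: X=(-5, -5, -5, -4), d=0 → +e1, X_2=(-4, -5, -5, -4)
t=2: X=(-4, -5, -5, -4), d=7 → -e4, X_3=(-4, -5, -5, -5)
t=3: X=(-4, -5, -5, -5), d=1 → -e1, X_4=(-5, -5, -5, -5)
t=4: X=(-5, -5, -5, -5), d=6 → +e4, X_5=(-5, -5, -5, -4)
t=5: X=(-5, -5, -5, -4), d=5 → -e3, X_6=(-5, -5, -6, -4)
t=6: X=(-5, -5, -6, -4), d=6 → +e4, X_7=(-5, -5, -6, -3)
t=7: X=(-5, -5, -6, -3), d=4 → +e3, X_8=(-5, -5, -5, -3)
t=8: X=(-5, -5, -5, -3), d=2 → +e2, X_9=(-5, -4, -5, -3)
t=9: X=(-5, -4, -5, -3), d=6 → +e4, X_10=(-5, -4, -5, -2)
t=10: X=(-5, -4, -5, -2), d=1 → -e1, X_11=(-6, -4, -5, -2)
t=11: X=(-6, -4, -5, -2), d=5 → -e3, X_12=(-6, -4, -6, -2)
t=12: X=(-6, -4, -6, -2), d=2 → +e2, X_13=(-6, -3, -6, -2)
t=13: X=(-6, -3, -6, -2), d=0 → +e1, X_14=(-5, -3, -6, -2)
t=14: X=(-5, -3, -6, -2), d=4 → +e3, X_15=(-5, -3, -5, -2)
t=15: X=(-5, -3, -5, -2), d=2 → +e2, X_16=(-5, -2, -5, -2)
t=16: X=(-5, -2, -5, -2), d=0 → +e1, X_17=(-4, -2, -5, -2)
t=17: X=(-4, -2, -5, -2), d=6 → +e4, X_18=(-4, -2, -5, -1)
t=18: X=(-4, -2, -5, -1), d=7 → -e4, X_19=(-4, -2, -5, -2)

(-4, -2, -5, -2)


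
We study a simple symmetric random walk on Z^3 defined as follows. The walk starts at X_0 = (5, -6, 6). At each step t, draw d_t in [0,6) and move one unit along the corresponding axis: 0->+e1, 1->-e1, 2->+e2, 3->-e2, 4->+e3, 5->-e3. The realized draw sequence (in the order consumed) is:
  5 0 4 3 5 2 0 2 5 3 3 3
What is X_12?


t=0: X=(5, -6, 6), d=5 → -e3, X_1=(5, -6, 5)
t=1: X=(5, -6, 5), d=0 → +e1, X_2=(6, -6, 5)
t=2: X=(6, -6, 5), d=4 → +e3, X_3=(6, -6, 6)
t=3: X=(6, -6, 6), d=3 → -e2, X_4=(6, -7, 6)
t=4: X=(6, -7, 6), d=5 → -e3, X_5=(6, -7, 5)
t=5: X=(6, -7, 5), d=2 → +e2, X_6=(6, -6, 5)
t=6: X=(6, -6, 5), d=0 → +e1, X_7=(7, -6, 5)
t=7: X=(7, -6, 5), d=2 → +e2, X_8=(7, -5, 5)
t=8: X=(7, -5, 5), d=5 → -e3, X_9=(7, -5, 4)
t=9: X=(7, -5, 4), d=3 → -e2, X_10=(7, -6, 4)
t=10: X=(7, -6, 4), d=3 → -e2, X_11=(7, -7, 4)
t=11: X=(7, -7, 4), d=3 → -e2, X_12=(7, -8, 4)

(7, -8, 4)


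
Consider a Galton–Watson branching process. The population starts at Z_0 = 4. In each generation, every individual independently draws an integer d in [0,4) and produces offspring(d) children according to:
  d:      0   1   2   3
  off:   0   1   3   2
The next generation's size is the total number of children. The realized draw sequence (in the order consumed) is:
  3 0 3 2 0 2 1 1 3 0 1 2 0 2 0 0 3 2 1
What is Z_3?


gen 0: Z_0=4, draws=[3, 0, 3, 2], offspring=[2, 0, 2, 3], Z_1=7
gen 1: Z_1=7, draws=[0, 2, 1, 1, 3, 0, 1], offspring=[0, 3, 1, 1, 2, 0, 1], Z_2=8
gen 2: Z_2=8, draws=[2, 0, 2, 0, 0, 3, 2, 1], offspring=[3, 0, 3, 0, 0, 2, 3, 1], Z_3=12

12


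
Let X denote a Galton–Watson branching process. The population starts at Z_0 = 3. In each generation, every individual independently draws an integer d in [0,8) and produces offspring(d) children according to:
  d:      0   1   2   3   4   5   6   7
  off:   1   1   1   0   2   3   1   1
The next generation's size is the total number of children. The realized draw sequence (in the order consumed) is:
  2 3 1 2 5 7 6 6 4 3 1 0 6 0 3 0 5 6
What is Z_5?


gen 0: Z_0=3, draws=[2, 3, 1], offspring=[1, 0, 1], Z_1=2
gen 1: Z_1=2, draws=[2, 5], offspring=[1, 3], Z_2=4
gen 2: Z_2=4, draws=[7, 6, 6, 4], offspring=[1, 1, 1, 2], Z_3=5
gen 3: Z_3=5, draws=[3, 1, 0, 6, 0], offspring=[0, 1, 1, 1, 1], Z_4=4
gen 4: Z_4=4, draws=[3, 0, 5, 6], offspring=[0, 1, 3, 1], Z_5=5

5


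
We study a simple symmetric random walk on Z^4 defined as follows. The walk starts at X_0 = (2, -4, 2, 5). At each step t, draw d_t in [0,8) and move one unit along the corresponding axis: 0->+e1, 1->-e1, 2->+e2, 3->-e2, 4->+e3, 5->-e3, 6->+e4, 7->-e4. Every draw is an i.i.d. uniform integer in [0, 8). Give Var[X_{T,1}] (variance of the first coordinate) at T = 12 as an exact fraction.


Outcome values over d=0..7: [1, -1, 0, 0, 0, 0, 0, 0]
Σy = 0, Σy² = 2, M = 8
μ = 0/8 = 0,  σ² = 2/8 − (0)² = 1/4
Independent increments: Var[X_12] = 12·σ² = 12·(1/4) = 3

3


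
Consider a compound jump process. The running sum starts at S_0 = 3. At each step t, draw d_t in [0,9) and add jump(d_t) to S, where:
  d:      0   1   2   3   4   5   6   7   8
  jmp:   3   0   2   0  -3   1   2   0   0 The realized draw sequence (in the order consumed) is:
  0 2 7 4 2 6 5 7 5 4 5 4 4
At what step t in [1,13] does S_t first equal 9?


t=0: S=3, d=0, jump=3, S_1=6
t=1: S=6, d=2, jump=2, S_2=8
t=2: S=8, d=7, jump=0, S_3=8
t=3: S=8, d=4, jump=-3, S_4=5
t=4: S=5, d=2, jump=2, S_5=7
t=5: S=7, d=6, jump=2, S_6=9
t=6: S=9, d=5, jump=1, S_7=10
t=7: S=10, d=7, jump=0, S_8=10
t=8: S=10, d=5, jump=1, S_9=11
t=9: S=11, d=4, jump=-3, S_10=8
t=10: S=8, d=5, jump=1, S_11=9
t=11: S=9, d=4, jump=-3, S_12=6
t=12: S=6, d=4, jump=-3, S_13=3

6


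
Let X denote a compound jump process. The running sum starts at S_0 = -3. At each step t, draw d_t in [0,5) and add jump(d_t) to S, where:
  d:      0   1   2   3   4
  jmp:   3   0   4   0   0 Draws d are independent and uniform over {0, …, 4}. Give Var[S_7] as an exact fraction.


Outcome values over d=0..4: [3, 0, 4, 0, 0]
Σy = 7, Σy² = 25, M = 5
μ = 7/5 = 7/5,  σ² = 25/5 − (7/5)² = 76/25
Independent increments: Var[S_7] = 7·σ² = 7·(76/25) = 532/25

532/25


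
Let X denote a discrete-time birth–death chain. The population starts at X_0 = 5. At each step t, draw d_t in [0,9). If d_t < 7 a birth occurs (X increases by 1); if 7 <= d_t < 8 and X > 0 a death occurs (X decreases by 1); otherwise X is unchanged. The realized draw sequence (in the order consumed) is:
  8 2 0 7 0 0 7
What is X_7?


t=0: X=5, d=8 → hold, X_1=5
t=1: X=5, d=2 → birth, X_2=6
t=2: X=6, d=0 → birth, X_3=7
t=3: X=7, d=7 → death, X_4=6
t=4: X=6, d=0 → birth, X_5=7
t=5: X=7, d=0 → birth, X_6=8
t=6: X=8, d=7 → death, X_7=7

7


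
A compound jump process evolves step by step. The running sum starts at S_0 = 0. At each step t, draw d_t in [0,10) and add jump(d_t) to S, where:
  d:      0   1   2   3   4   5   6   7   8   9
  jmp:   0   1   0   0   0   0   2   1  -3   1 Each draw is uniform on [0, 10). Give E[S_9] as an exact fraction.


Outcome values over d=0..9: [0, 1, 0, 0, 0, 0, 2, 1, -3, 1]
Σy = 2, Σy² = 16, M = 10
μ = 2/10 = 1/5,  σ² = 16/10 − (1/5)² = 39/25
E[S_9] = 0 + 9·(1/5) = 9/5

9/5


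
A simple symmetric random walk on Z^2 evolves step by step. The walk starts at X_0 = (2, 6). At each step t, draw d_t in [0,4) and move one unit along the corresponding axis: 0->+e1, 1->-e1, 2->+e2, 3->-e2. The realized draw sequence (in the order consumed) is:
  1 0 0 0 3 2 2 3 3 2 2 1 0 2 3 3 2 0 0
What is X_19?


(6, 7)

t=0: X=(2, 6), d=1 → -e1, X_1=(1, 6)
t=1: X=(1, 6), d=0 → +e1, X_2=(2, 6)
t=2: X=(2, 6), d=0 → +e1, X_3=(3, 6)
t=3: X=(3, 6), d=0 → +e1, X_4=(4, 6)
t=4: X=(4, 6), d=3 → -e2, X_5=(4, 5)
t=5: X=(4, 5), d=2 → +e2, X_6=(4, 6)
t=6: X=(4, 6), d=2 → +e2, X_7=(4, 7)
t=7: X=(4, 7), d=3 → -e2, X_8=(4, 6)
t=8: X=(4, 6), d=3 → -e2, X_9=(4, 5)
t=9: X=(4, 5), d=2 → +e2, X_10=(4, 6)
t=10: X=(4, 6), d=2 → +e2, X_11=(4, 7)
t=11: X=(4, 7), d=1 → -e1, X_12=(3, 7)
t=12: X=(3, 7), d=0 → +e1, X_13=(4, 7)
t=13: X=(4, 7), d=2 → +e2, X_14=(4, 8)
t=14: X=(4, 8), d=3 → -e2, X_15=(4, 7)
t=15: X=(4, 7), d=3 → -e2, X_16=(4, 6)
t=16: X=(4, 6), d=2 → +e2, X_17=(4, 7)
t=17: X=(4, 7), d=0 → +e1, X_18=(5, 7)
t=18: X=(5, 7), d=0 → +e1, X_19=(6, 7)


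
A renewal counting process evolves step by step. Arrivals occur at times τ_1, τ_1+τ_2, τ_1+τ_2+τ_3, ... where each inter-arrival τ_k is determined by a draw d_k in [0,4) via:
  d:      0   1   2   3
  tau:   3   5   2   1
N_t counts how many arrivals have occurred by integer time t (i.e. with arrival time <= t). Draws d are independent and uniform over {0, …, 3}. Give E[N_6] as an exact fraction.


Inter-arrival values over d=0..3: [3, 5, 2, 1]
Each d has probability 1/4, so the pmf of τ is: f(1) = 1/4, f(2) = 1/4, f(3) = 1/4, f(5) = 1/4
Renewal equation for m(n) = E[N_n]: condition on τ_1 = k (if k <= n, one arrival plus a fresh copy on the remaining n−k steps): m(n) = F(n) + Σ_{k<=n} f(k)·m(n−k), where F(n) = P(τ <= n) and m(0) = 0
m(1) = F(1) = 1/4
m(2) = F(2) + f(1)·m(1) = 1/2 + 1/4·1/4 = 9/16
m(3) = F(3) + f(1)·m(2) + f(2)·m(1) = 3/4 + 1/4·9/16 + 1/4·1/4 = 61/64
m(4) = F(4) + f(1)·m(3) + f(2)·m(2) + f(3)·m(1) = 3/4 + 1/4·61/64 + 1/4·9/16 + 1/4·1/4 = 305/256
m(5) = F(5) + f(1)·m(4) + f(2)·m(3) + f(3)·m(2) = 1 + 1/4·305/256 + 1/4·61/64 + 1/4·9/16 = 1717/1024
m(6) = F(6) + f(1)·m(5) + f(2)·m(4) + f(3)·m(3) + f(5)·m(1) = 1 + 1/4·1717/1024 + 1/4·305/256 + 1/4·61/64 + 1/4·1/4 = 8265/4096
E[N_6] = m(6) = 8265/4096

8265/4096


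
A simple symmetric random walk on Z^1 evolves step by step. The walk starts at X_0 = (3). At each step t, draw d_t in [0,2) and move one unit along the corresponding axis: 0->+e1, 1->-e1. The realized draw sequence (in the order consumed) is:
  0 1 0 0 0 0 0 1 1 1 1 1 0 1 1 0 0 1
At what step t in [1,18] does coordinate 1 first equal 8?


t=0: X=(3), d=0 → +e1, X_1=(4)
t=1: X=(4), d=1 → -e1, X_2=(3)
t=2: X=(3), d=0 → +e1, X_3=(4)
t=3: X=(4), d=0 → +e1, X_4=(5)
t=4: X=(5), d=0 → +e1, X_5=(6)
t=5: X=(6), d=0 → +e1, X_6=(7)
t=6: X=(7), d=0 → +e1, X_7=(8)
t=7: X=(8), d=1 → -e1, X_8=(7)
t=8: X=(7), d=1 → -e1, X_9=(6)
t=9: X=(6), d=1 → -e1, X_10=(5)
t=10: X=(5), d=1 → -e1, X_11=(4)
t=11: X=(4), d=1 → -e1, X_12=(3)
t=12: X=(3), d=0 → +e1, X_13=(4)
t=13: X=(4), d=1 → -e1, X_14=(3)
t=14: X=(3), d=1 → -e1, X_15=(2)
t=15: X=(2), d=0 → +e1, X_16=(3)
t=16: X=(3), d=0 → +e1, X_17=(4)
t=17: X=(4), d=1 → -e1, X_18=(3)

7


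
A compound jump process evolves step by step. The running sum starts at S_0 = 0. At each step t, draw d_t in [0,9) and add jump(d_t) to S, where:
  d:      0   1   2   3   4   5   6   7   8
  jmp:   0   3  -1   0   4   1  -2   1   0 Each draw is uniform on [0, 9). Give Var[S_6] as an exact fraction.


56/3

Outcome values over d=0..8: [0, 3, -1, 0, 4, 1, -2, 1, 0]
Σy = 6, Σy² = 32, M = 9
μ = 6/9 = 2/3,  σ² = 32/9 − (2/3)² = 28/9
Independent increments: Var[S_6] = 6·σ² = 6·(28/9) = 56/3


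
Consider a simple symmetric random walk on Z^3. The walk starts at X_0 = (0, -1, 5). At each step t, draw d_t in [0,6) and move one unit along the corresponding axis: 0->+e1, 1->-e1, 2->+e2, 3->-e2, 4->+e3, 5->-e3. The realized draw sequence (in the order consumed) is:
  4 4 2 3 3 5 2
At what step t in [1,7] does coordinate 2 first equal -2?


5

t=0: X=(0, -1, 5), d=4 → +e3, X_1=(0, -1, 6)
t=1: X=(0, -1, 6), d=4 → +e3, X_2=(0, -1, 7)
t=2: X=(0, -1, 7), d=2 → +e2, X_3=(0, 0, 7)
t=3: X=(0, 0, 7), d=3 → -e2, X_4=(0, -1, 7)
t=4: X=(0, -1, 7), d=3 → -e2, X_5=(0, -2, 7)
t=5: X=(0, -2, 7), d=5 → -e3, X_6=(0, -2, 6)
t=6: X=(0, -2, 6), d=2 → +e2, X_7=(0, -1, 6)


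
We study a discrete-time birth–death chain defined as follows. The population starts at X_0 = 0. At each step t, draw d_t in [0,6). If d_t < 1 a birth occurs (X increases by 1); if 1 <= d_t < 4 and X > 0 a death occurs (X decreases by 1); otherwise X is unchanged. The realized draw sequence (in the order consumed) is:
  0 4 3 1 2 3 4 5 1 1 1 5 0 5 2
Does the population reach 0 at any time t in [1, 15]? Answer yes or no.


yes

t=0: X=0, d=0 → birth, X_1=1
t=1: X=1, d=4 → hold, X_2=1
t=2: X=1, d=3 → death, X_3=0
t=3: X=0, d=1 → hold, X_4=0
t=4: X=0, d=2 → hold, X_5=0
t=5: X=0, d=3 → hold, X_6=0
t=6: X=0, d=4 → hold, X_7=0
t=7: X=0, d=5 → hold, X_8=0
t=8: X=0, d=1 → hold, X_9=0
t=9: X=0, d=1 → hold, X_10=0
t=10: X=0, d=1 → hold, X_11=0
t=11: X=0, d=5 → hold, X_12=0
t=12: X=0, d=0 → birth, X_13=1
t=13: X=1, d=5 → hold, X_14=1
t=14: X=1, d=2 → death, X_15=0


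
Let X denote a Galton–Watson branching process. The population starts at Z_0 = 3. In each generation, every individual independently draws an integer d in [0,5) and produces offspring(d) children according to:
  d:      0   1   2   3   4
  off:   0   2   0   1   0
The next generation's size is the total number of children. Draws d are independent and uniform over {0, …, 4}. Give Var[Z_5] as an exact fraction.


Outcome values over d=0..4: [0, 2, 0, 1, 0]
Σy = 3, Σy² = 5, M = 5
μ = 3/5 = 3/5,  σ² = 5/5 − (3/5)² = 16/25
V_0 = 0, E_0 = 3
V_1 = 16/25·E_0 + (3/5)²·V_0 = 48/25;  E_1 = 9/5
V_2 = 16/25·E_1 + (3/5)²·V_1 = 1152/625;  E_2 = 27/25
V_3 = 16/25·E_2 + (3/5)²·V_2 = 21168/15625;  E_3 = 81/125
V_4 = 16/25·E_3 + (3/5)²·V_3 = 352512/390625;  E_4 = 243/625
V_5 = 16/25·E_4 + (3/5)²·V_4 = 5602608/9765625;  E_5 = 729/3125

5602608/9765625


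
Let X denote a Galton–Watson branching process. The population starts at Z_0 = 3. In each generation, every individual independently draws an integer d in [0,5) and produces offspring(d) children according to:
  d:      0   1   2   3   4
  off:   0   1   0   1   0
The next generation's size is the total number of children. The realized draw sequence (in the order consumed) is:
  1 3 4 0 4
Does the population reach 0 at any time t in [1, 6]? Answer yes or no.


gen 0: Z_0=3, draws=[1, 3, 4], offspring=[1, 1, 0], Z_1=2
gen 1: Z_1=2, draws=[0, 4], offspring=[0, 0], Z_2=0
gen 2: Z_2=0, draws=[], offspring=[], Z_3=0
gen 3: Z_3=0, draws=[], offspring=[], Z_4=0
gen 4: Z_4=0, draws=[], offspring=[], Z_5=0
gen 5: Z_5=0, draws=[], offspring=[], Z_6=0

yes


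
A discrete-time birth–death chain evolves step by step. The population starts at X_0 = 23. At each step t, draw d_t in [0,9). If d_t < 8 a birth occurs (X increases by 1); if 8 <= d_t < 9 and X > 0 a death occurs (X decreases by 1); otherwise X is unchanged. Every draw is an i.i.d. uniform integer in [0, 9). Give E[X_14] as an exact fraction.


X can drop by at most 1 per step and X_0 = 23 > T = 14, so X_t >= 23 − t >= 9 > 0 for every t <= 14: the floor at 0 (the 'and X > 0' condition) never binds. Hence X_14 = X_0 + Σ_{t<14} Y_t with i.i.d. increments Y_t = y(d_t) ∈ {+1, −1, 0}.
Outcome values over d=0..8: [1, 1, 1, 1, 1, 1, 1, 1, -1]
Σy = 7, Σy² = 9, M = 9
μ = 7/9 = 7/9,  σ² = 9/9 − (7/9)² = 32/81
E[X_14] = 23 + 14·(7/9) = 305/9

305/9


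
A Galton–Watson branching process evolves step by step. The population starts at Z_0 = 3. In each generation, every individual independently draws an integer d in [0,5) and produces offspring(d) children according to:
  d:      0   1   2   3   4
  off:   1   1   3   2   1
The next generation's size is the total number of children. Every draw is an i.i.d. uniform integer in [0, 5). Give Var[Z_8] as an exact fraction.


549842753421312/152587890625

Outcome values over d=0..4: [1, 1, 3, 2, 1]
Σy = 8, Σy² = 16, M = 5
μ = 8/5 = 8/5,  σ² = 16/5 − (8/5)² = 16/25
V_0 = 0, E_0 = 3
V_1 = 16/25·E_0 + (8/5)²·V_0 = 48/25;  E_1 = 24/5
V_2 = 16/25·E_1 + (8/5)²·V_1 = 4992/625;  E_2 = 192/25
V_3 = 16/25·E_2 + (8/5)²·V_2 = 396288/15625;  E_3 = 1536/125
V_4 = 16/25·E_3 + (8/5)²·V_3 = 28434432/390625;  E_4 = 12288/625
V_5 = 16/25·E_4 + (8/5)²·V_4 = 1942683648/9765625;  E_5 = 98304/3125
V_6 = 16/25·E_5 + (8/5)²·V_5 = 129246953472/244140625;  E_6 = 786432/15625
V_7 = 16/25·E_6 + (8/5)²·V_6 = 8468413022208/6103515625;  E_7 = 6291456/78125
V_8 = 16/25·E_7 + (8/5)²·V_7 = 549842753421312/152587890625;  E_8 = 50331648/390625


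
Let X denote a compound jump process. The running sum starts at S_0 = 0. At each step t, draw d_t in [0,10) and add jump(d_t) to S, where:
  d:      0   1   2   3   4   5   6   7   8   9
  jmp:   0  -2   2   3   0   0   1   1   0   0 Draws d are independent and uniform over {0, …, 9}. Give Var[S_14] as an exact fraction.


231/10

Outcome values over d=0..9: [0, -2, 2, 3, 0, 0, 1, 1, 0, 0]
Σy = 5, Σy² = 19, M = 10
μ = 5/10 = 1/2,  σ² = 19/10 − (1/2)² = 33/20
Independent increments: Var[S_14] = 14·σ² = 14·(33/20) = 231/10


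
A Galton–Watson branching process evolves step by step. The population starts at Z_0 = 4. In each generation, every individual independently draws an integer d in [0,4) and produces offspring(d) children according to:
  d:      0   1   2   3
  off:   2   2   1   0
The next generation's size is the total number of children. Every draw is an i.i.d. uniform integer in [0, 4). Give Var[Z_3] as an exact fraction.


Outcome values over d=0..3: [2, 2, 1, 0]
Σy = 5, Σy² = 9, M = 4
μ = 5/4 = 5/4,  σ² = 9/4 − (5/4)² = 11/16
V_0 = 0, E_0 = 4
V_1 = 11/16·E_0 + (5/4)²·V_0 = 11/4;  E_1 = 5
V_2 = 11/16·E_1 + (5/4)²·V_1 = 495/64;  E_2 = 25/4
V_3 = 11/16·E_2 + (5/4)²·V_2 = 16775/1024;  E_3 = 125/16

16775/1024


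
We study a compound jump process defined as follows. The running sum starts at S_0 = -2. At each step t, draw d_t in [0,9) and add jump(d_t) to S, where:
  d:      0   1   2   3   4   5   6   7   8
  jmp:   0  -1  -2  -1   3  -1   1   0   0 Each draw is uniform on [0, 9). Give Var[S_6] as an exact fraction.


Outcome values over d=0..8: [0, -1, -2, -1, 3, -1, 1, 0, 0]
Σy = -1, Σy² = 17, M = 9
μ = -1/9 = -1/9,  σ² = 17/9 − (-1/9)² = 152/81
Independent increments: Var[S_6] = 6·σ² = 6·(152/81) = 304/27

304/27


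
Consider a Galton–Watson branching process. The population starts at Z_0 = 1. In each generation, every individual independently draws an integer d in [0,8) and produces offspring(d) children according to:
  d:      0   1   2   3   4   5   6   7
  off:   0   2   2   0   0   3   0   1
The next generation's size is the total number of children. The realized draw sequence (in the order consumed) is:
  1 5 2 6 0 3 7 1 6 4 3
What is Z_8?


gen 0: Z_0=1, draws=[1], offspring=[2], Z_1=2
gen 1: Z_1=2, draws=[5, 2], offspring=[3, 2], Z_2=5
gen 2: Z_2=5, draws=[6, 0, 3, 7, 1], offspring=[0, 0, 0, 1, 2], Z_3=3
gen 3: Z_3=3, draws=[6, 4, 3], offspring=[0, 0, 0], Z_4=0
gen 4: Z_4=0, draws=[], offspring=[], Z_5=0
gen 5: Z_5=0, draws=[], offspring=[], Z_6=0
gen 6: Z_6=0, draws=[], offspring=[], Z_7=0
gen 7: Z_7=0, draws=[], offspring=[], Z_8=0

0


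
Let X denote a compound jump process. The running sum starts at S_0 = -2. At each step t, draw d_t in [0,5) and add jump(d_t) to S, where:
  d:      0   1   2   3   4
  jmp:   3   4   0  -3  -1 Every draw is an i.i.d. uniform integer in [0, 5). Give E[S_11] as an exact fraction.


Outcome values over d=0..4: [3, 4, 0, -3, -1]
Σy = 3, Σy² = 35, M = 5
μ = 3/5 = 3/5,  σ² = 35/5 − (3/5)² = 166/25
E[S_11] = -2 + 11·(3/5) = 23/5

23/5


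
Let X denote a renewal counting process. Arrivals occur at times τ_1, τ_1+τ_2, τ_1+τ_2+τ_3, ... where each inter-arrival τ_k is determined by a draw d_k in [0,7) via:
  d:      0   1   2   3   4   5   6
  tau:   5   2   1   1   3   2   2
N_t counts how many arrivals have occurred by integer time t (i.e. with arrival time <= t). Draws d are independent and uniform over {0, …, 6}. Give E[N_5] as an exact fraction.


35018/16807

Inter-arrival values over d=0..6: [5, 2, 1, 1, 3, 2, 2]
Each d has probability 1/7, so the pmf of τ is: f(1) = 2/7, f(2) = 3/7, f(3) = 1/7, f(5) = 1/7
Renewal equation for m(n) = E[N_n]: condition on τ_1 = k (if k <= n, one arrival plus a fresh copy on the remaining n−k steps): m(n) = F(n) + Σ_{k<=n} f(k)·m(n−k), where F(n) = P(τ <= n) and m(0) = 0
m(1) = F(1) = 2/7
m(2) = F(2) + f(1)·m(1) = 5/7 + 2/7·2/7 = 39/49
m(3) = F(3) + f(1)·m(2) + f(2)·m(1) = 6/7 + 2/7·39/49 + 3/7·2/7 = 414/343
m(4) = F(4) + f(1)·m(3) + f(2)·m(2) + f(3)·m(1) = 6/7 + 2/7·414/343 + 3/7·39/49 + 1/7·2/7 = 3803/2401
m(5) = F(5) + f(1)·m(4) + f(2)·m(3) + f(3)·m(2) = 1 + 2/7·3803/2401 + 3/7·414/343 + 1/7·39/49 = 35018/16807
E[N_5] = m(5) = 35018/16807


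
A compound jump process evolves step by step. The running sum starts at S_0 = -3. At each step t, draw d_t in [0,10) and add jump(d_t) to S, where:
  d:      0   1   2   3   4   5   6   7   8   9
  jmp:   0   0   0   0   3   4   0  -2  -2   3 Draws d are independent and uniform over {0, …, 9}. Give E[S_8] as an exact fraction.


Outcome values over d=0..9: [0, 0, 0, 0, 3, 4, 0, -2, -2, 3]
Σy = 6, Σy² = 42, M = 10
μ = 6/10 = 3/5,  σ² = 42/10 − (3/5)² = 96/25
E[S_8] = -3 + 8·(3/5) = 9/5

9/5


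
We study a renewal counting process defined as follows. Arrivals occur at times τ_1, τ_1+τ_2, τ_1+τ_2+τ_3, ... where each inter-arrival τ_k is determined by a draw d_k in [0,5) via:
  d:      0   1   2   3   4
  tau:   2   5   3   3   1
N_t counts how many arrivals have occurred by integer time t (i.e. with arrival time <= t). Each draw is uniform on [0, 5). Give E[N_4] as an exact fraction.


Inter-arrival values over d=0..4: [2, 5, 3, 3, 1]
Each d has probability 1/5, so the pmf of τ is: f(1) = 1/5, f(2) = 1/5, f(3) = 2/5, f(5) = 1/5
Renewal equation for m(n) = E[N_n]: condition on τ_1 = k (if k <= n, one arrival plus a fresh copy on the remaining n−k steps): m(n) = F(n) + Σ_{k<=n} f(k)·m(n−k), where F(n) = P(τ <= n) and m(0) = 0
m(1) = F(1) = 1/5
m(2) = F(2) + f(1)·m(1) = 2/5 + 1/5·1/5 = 11/25
m(3) = F(3) + f(1)·m(2) + f(2)·m(1) = 4/5 + 1/5·11/25 + 1/5·1/5 = 116/125
m(4) = F(4) + f(1)·m(3) + f(2)·m(2) + f(3)·m(1) = 4/5 + 1/5·116/125 + 1/5·11/25 + 2/5·1/5 = 721/625
E[N_4] = m(4) = 721/625

721/625


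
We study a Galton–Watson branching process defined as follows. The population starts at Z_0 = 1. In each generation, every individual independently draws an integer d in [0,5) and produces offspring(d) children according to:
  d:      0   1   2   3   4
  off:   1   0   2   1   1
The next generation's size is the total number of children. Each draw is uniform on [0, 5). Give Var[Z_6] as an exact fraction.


Outcome values over d=0..4: [1, 0, 2, 1, 1]
Σy = 5, Σy² = 7, M = 5
μ = 5/5 = 1,  σ² = 7/5 − (1)² = 2/5
V_0 = 0, E_0 = 1
V_1 = 2/5·E_0 + (1)²·V_0 = 2/5;  E_1 = 1
V_2 = 2/5·E_1 + (1)²·V_1 = 4/5;  E_2 = 1
V_3 = 2/5·E_2 + (1)²·V_2 = 6/5;  E_3 = 1
V_4 = 2/5·E_3 + (1)²·V_3 = 8/5;  E_4 = 1
V_5 = 2/5·E_4 + (1)²·V_4 = 2;  E_5 = 1
V_6 = 2/5·E_5 + (1)²·V_5 = 12/5;  E_6 = 1

12/5
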